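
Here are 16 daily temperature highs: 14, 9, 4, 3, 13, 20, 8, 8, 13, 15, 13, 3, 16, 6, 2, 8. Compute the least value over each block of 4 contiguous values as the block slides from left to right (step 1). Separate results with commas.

3, 3, 3, 3, 8, 8, 8, 8, 3, 3, 3, 2, 2

(14, 9, 4, 3) → min 3
(9, 4, 3, 13) → min 3
(4, 3, 13, 20) → min 3
(3, 13, 20, 8) → min 3
(13, 20, 8, 8) → min 8
(20, 8, 8, 13) → min 8
(8, 8, 13, 15) → min 8
(8, 13, 15, 13) → min 8
(13, 15, 13, 3) → min 3
(15, 13, 3, 16) → min 3
(13, 3, 16, 6) → min 3
(3, 16, 6, 2) → min 2
(16, 6, 2, 8) → min 2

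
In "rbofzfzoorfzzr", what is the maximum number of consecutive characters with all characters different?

[r] len 1
[r, b] len 2
[r, b, o] len 3
[r, b, o, f] len 4
[r, b, o, f, z] len 5
[z, f] len 2
[f, z] len 2
[f, z, o] len 3
[o] len 1
[o, r] len 2
[o, r, f] len 3
[o, r, f, z] len 4
[z] len 1
[z, r] len 2
Longest all-distinct length: 5.

5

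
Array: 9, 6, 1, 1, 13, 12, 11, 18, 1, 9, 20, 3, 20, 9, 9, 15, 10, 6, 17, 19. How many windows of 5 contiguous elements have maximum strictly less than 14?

3

(9, 6, 1, 1, 13) → max 13  < 14 ✓
(6, 1, 1, 13, 12) → max 13  < 14 ✓
(1, 1, 13, 12, 11) → max 13  < 14 ✓
(1, 13, 12, 11, 18) → max 18
(13, 12, 11, 18, 1) → max 18
(12, 11, 18, 1, 9) → max 18
(11, 18, 1, 9, 20) → max 20
(18, 1, 9, 20, 3) → max 20
(1, 9, 20, 3, 20) → max 20
(9, 20, 3, 20, 9) → max 20
(20, 3, 20, 9, 9) → max 20
(3, 20, 9, 9, 15) → max 20
(20, 9, 9, 15, 10) → max 20
(9, 9, 15, 10, 6) → max 15
(9, 15, 10, 6, 17) → max 17
(15, 10, 6, 17, 19) → max 19
3 windows satisfy the condition.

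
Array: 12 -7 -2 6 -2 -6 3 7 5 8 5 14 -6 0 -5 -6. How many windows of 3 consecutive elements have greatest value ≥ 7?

8

(12, -7, -2) → max 12  ≥ 7 ✓
(-7, -2, 6) → max 6
(-2, 6, -2) → max 6
(6, -2, -6) → max 6
(-2, -6, 3) → max 3
(-6, 3, 7) → max 7  ≥ 7 ✓
(3, 7, 5) → max 7  ≥ 7 ✓
(7, 5, 8) → max 8  ≥ 7 ✓
(5, 8, 5) → max 8  ≥ 7 ✓
(8, 5, 14) → max 14  ≥ 7 ✓
(5, 14, -6) → max 14  ≥ 7 ✓
(14, -6, 0) → max 14  ≥ 7 ✓
(-6, 0, -5) → max 0
(0, -5, -6) → max 0
8 windows satisfy the condition.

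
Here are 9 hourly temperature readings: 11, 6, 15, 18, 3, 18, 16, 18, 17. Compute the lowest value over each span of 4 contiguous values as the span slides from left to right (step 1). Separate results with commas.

6, 3, 3, 3, 3, 16

Sliding a size-4 window across the 9 values:
(11, 6, 15, 18) → min 6
(6, 15, 18, 3) → min 3
(15, 18, 3, 18) → min 3
(18, 3, 18, 16) → min 3
(3, 18, 16, 18) → min 3
(18, 16, 18, 17) → min 16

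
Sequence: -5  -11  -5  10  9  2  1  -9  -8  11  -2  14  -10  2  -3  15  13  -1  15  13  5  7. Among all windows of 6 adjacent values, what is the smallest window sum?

-5 -11 -5 10 9 2 → sum 0
-11 -5 10 9 2 1 → sum 6
-5 10 9 2 1 -9 → sum 8
10 9 2 1 -9 -8 → sum 5
9 2 1 -9 -8 11 → sum 6
2 1 -9 -8 11 -2 → sum -5
1 -9 -8 11 -2 14 → sum 7
-9 -8 11 -2 14 -10 → sum -4
-8 11 -2 14 -10 2 → sum 7
11 -2 14 -10 2 -3 → sum 12
-2 14 -10 2 -3 15 → sum 16
14 -10 2 -3 15 13 → sum 31
-10 2 -3 15 13 -1 → sum 16
2 -3 15 13 -1 15 → sum 41
-3 15 13 -1 15 13 → sum 52
15 13 -1 15 13 5 → sum 60
13 -1 15 13 5 7 → sum 52
Smallest of these is -5.

-5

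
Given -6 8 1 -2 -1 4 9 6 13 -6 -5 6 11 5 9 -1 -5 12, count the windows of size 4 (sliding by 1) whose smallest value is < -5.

5

-6 8 1 -2 → min -6  < -5 ✓
8 1 -2 -1 → min -2
1 -2 -1 4 → min -2
-2 -1 4 9 → min -2
-1 4 9 6 → min -1
4 9 6 13 → min 4
9 6 13 -6 → min -6  < -5 ✓
6 13 -6 -5 → min -6  < -5 ✓
13 -6 -5 6 → min -6  < -5 ✓
-6 -5 6 11 → min -6  < -5 ✓
-5 6 11 5 → min -5
6 11 5 9 → min 5
11 5 9 -1 → min -1
5 9 -1 -5 → min -5
9 -1 -5 12 → min -5
5 windows satisfy the condition.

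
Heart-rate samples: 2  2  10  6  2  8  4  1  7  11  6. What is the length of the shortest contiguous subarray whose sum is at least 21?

add 2: running sum 2 < 21
add 2: running sum 4 < 21
add 10: running sum 14 < 21
add 6: running sum 20 < 21
add 2: shortest ending here [2, 2, 10, 6, 2] sum 22, len 5
add 8: shortest ending here [10, 6, 2, 8] sum 26, len 4
add 4: shortest ending here [10, 6, 2, 8, 4] sum 30, len 5
add 1: shortest ending here [6, 2, 8, 4, 1] sum 21, len 5
add 7: shortest ending here [2, 8, 4, 1, 7] sum 22, len 5
add 11: shortest ending here [4, 1, 7, 11] sum 23, len 4
add 6: shortest ending here [7, 11, 6] sum 24, len 3
Shortest qualifying length: 3.

3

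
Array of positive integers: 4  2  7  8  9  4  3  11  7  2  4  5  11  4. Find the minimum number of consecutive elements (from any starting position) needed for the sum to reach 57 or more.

10

Extend right; whenever the sum reaches 57, record the length and shrink from the left:
add 4: running sum 4 < 57
add 2: running sum 6 < 57
add 7: running sum 13 < 57
add 8: running sum 21 < 57
add 9: running sum 30 < 57
add 4: running sum 34 < 57
add 3: running sum 37 < 57
add 11: running sum 48 < 57
add 7: running sum 55 < 57
end 9: [4, 2, 7, 8, 9, 4, 3, 11, 7, 2] sum 57, len 10
end 10: [2, 7, 8, 9, 4, 3, 11, 7, 2, 4] sum 57, len 10
end 11: [7, 8, 9, 4, 3, 11, 7, 2, 4, 5] sum 60, len 10
end 12: [8, 9, 4, 3, 11, 7, 2, 4, 5, 11] sum 64, len 10
end 13: [9, 4, 3, 11, 7, 2, 4, 5, 11, 4] sum 60, len 10
Shortest qualifying length: 10.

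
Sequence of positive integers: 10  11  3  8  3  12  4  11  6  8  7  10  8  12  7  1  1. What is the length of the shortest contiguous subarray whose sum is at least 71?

add 10: running sum 10 < 71
add 11: running sum 21 < 71
add 3: running sum 24 < 71
add 8: running sum 32 < 71
add 3: running sum 35 < 71
add 12: running sum 47 < 71
add 4: running sum 51 < 71
add 11: running sum 62 < 71
add 6: running sum 68 < 71
end 9: [10, 11, 3, 8, 3, 12, 4, 11, 6, 8] sum 76, len 10
end 10: [11, 3, 8, 3, 12, 4, 11, 6, 8, 7] sum 73, len 10
end 11: [3, 8, 3, 12, 4, 11, 6, 8, 7, 10] sum 72, len 10
end 12: [8, 3, 12, 4, 11, 6, 8, 7, 10, 8] sum 77, len 10
end 13: [12, 4, 11, 6, 8, 7, 10, 8, 12] sum 78, len 9
end 14: [4, 11, 6, 8, 7, 10, 8, 12, 7] sum 73, len 9
end 15: [4, 11, 6, 8, 7, 10, 8, 12, 7, 1] sum 74, len 10
end 16: [11, 6, 8, 7, 10, 8, 12, 7, 1, 1] sum 71, len 10
Shortest qualifying length: 9.

9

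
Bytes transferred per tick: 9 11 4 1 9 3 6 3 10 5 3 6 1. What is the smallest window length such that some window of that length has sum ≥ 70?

12

add 9: running sum 9 < 70
add 11: running sum 20 < 70
add 4: running sum 24 < 70
add 1: running sum 25 < 70
add 9: running sum 34 < 70
add 3: running sum 37 < 70
add 6: running sum 43 < 70
add 3: running sum 46 < 70
add 10: running sum 56 < 70
add 5: running sum 61 < 70
add 3: running sum 64 < 70
end 11: [9, 11, 4, 1, 9, 3, 6, 3, 10, 5, 3, 6] sum 70, len 12
end 12: [9, 11, 4, 1, 9, 3, 6, 3, 10, 5, 3, 6, 1] sum 71, len 13
Shortest qualifying length: 12.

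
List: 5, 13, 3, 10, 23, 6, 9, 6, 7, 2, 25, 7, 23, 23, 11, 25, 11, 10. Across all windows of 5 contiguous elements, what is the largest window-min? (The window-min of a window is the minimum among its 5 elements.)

(5, 13, 3, 10, 23) → min 3
(13, 3, 10, 23, 6) → min 3
(3, 10, 23, 6, 9) → min 3
(10, 23, 6, 9, 6) → min 6
(23, 6, 9, 6, 7) → min 6
(6, 9, 6, 7, 2) → min 2
(9, 6, 7, 2, 25) → min 2
(6, 7, 2, 25, 7) → min 2
(7, 2, 25, 7, 23) → min 2
(2, 25, 7, 23, 23) → min 2
(25, 7, 23, 23, 11) → min 7
(7, 23, 23, 11, 25) → min 7
(23, 23, 11, 25, 11) → min 11
(23, 11, 25, 11, 10) → min 10
Largest of these is 11.

11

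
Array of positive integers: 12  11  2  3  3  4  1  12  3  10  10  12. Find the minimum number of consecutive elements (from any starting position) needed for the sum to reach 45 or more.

5

add 12: running sum 12 < 45
add 11: running sum 23 < 45
add 2: running sum 25 < 45
add 3: running sum 28 < 45
add 3: running sum 31 < 45
add 4: running sum 35 < 45
add 1: running sum 36 < 45
add 12: shortest ending here [12, 11, 2, 3, 3, 4, 1, 12] sum 48, len 8
add 3: shortest ending here [12, 11, 2, 3, 3, 4, 1, 12, 3] sum 51, len 9
add 10: shortest ending here [11, 2, 3, 3, 4, 1, 12, 3, 10] sum 49, len 9
add 10: shortest ending here [3, 3, 4, 1, 12, 3, 10, 10] sum 46, len 8
add 12: shortest ending here [12, 3, 10, 10, 12] sum 47, len 5
Shortest qualifying length: 5.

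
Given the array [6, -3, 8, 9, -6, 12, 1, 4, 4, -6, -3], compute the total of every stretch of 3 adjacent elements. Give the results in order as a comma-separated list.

[6, -3, 8] → sum 11
[-3, 8, 9] → sum 14
[8, 9, -6] → sum 11
[9, -6, 12] → sum 15
[-6, 12, 1] → sum 7
[12, 1, 4] → sum 17
[1, 4, 4] → sum 9
[4, 4, -6] → sum 2
[4, -6, -3] → sum -5

11, 14, 11, 15, 7, 17, 9, 2, -5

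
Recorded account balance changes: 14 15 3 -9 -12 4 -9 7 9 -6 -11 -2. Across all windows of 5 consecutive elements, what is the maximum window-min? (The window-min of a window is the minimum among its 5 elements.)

-9

(14, 15, 3, -9, -12) → min -12
(15, 3, -9, -12, 4) → min -12
(3, -9, -12, 4, -9) → min -12
(-9, -12, 4, -9, 7) → min -12
(-12, 4, -9, 7, 9) → min -12
(4, -9, 7, 9, -6) → min -9
(-9, 7, 9, -6, -11) → min -11
(7, 9, -6, -11, -2) → min -11
Maximum of these is -9.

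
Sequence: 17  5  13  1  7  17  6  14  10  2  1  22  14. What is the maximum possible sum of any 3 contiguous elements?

37

(17, 5, 13) → sum 35
(5, 13, 1) → sum 19
(13, 1, 7) → sum 21
(1, 7, 17) → sum 25
(7, 17, 6) → sum 30
(17, 6, 14) → sum 37
(6, 14, 10) → sum 30
(14, 10, 2) → sum 26
(10, 2, 1) → sum 13
(2, 1, 22) → sum 25
(1, 22, 14) → sum 37
Maximum of these is 37.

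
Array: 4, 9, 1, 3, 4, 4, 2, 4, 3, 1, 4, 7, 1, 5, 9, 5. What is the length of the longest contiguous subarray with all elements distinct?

5

[4] len 1
[4, 9] len 2
[4, 9, 1] len 3
[4, 9, 1, 3] len 4
[9, 1, 3, 4] len 4
[4] len 1
[4, 2] len 2
[2, 4] len 2
[2, 4, 3] len 3
[2, 4, 3, 1] len 4
[3, 1, 4] len 3
[3, 1, 4, 7] len 4
[4, 7, 1] len 3
[4, 7, 1, 5] len 4
[4, 7, 1, 5, 9] len 5
[9, 5] len 2
Longest all-distinct length: 5.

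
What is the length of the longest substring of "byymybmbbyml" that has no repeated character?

add b: [b] len 1
add y: [b, y] len 2
add y (repeat y, move left end past it): [y] len 1
add m: [y, m] len 2
add y (repeat y, move left end past it): [m, y] len 2
add b: [m, y, b] len 3
add m (repeat m, move left end past it): [y, b, m] len 3
add b (repeat b, move left end past it): [m, b] len 2
add b (repeat b, move left end past it): [b] len 1
add y: [b, y] len 2
add m: [b, y, m] len 3
add l: [b, y, m, l] len 4
Longest all-distinct length: 4.

4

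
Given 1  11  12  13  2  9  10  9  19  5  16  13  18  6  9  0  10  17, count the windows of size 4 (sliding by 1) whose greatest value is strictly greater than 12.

1 11 12 13 → max 13  > 12 ✓
11 12 13 2 → max 13  > 12 ✓
12 13 2 9 → max 13  > 12 ✓
13 2 9 10 → max 13  > 12 ✓
2 9 10 9 → max 10
9 10 9 19 → max 19  > 12 ✓
10 9 19 5 → max 19  > 12 ✓
9 19 5 16 → max 19  > 12 ✓
19 5 16 13 → max 19  > 12 ✓
5 16 13 18 → max 18  > 12 ✓
16 13 18 6 → max 18  > 12 ✓
13 18 6 9 → max 18  > 12 ✓
18 6 9 0 → max 18  > 12 ✓
6 9 0 10 → max 10
9 0 10 17 → max 17  > 12 ✓
13 windows satisfy the condition.

13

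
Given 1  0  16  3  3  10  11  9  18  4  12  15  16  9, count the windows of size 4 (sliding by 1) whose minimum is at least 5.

2

1 0 16 3 → min 0
0 16 3 3 → min 0
16 3 3 10 → min 3
3 3 10 11 → min 3
3 10 11 9 → min 3
10 11 9 18 → min 9  ≥ 5 ✓
11 9 18 4 → min 4
9 18 4 12 → min 4
18 4 12 15 → min 4
4 12 15 16 → min 4
12 15 16 9 → min 9  ≥ 5 ✓
2 windows satisfy the condition.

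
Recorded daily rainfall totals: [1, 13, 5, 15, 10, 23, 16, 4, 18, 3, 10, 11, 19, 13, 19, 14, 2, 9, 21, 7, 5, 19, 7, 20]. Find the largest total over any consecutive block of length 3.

51

1 13 5 → sum 19
13 5 15 → sum 33
5 15 10 → sum 30
15 10 23 → sum 48
10 23 16 → sum 49
23 16 4 → sum 43
16 4 18 → sum 38
4 18 3 → sum 25
18 3 10 → sum 31
3 10 11 → sum 24
10 11 19 → sum 40
11 19 13 → sum 43
19 13 19 → sum 51
13 19 14 → sum 46
19 14 2 → sum 35
14 2 9 → sum 25
2 9 21 → sum 32
9 21 7 → sum 37
21 7 5 → sum 33
7 5 19 → sum 31
5 19 7 → sum 31
19 7 20 → sum 46
Largest of these is 51.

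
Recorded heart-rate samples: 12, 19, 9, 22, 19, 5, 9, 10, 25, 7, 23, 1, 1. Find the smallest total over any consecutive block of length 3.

Each size-3 window and its sum:
[12, 19, 9] → sum 40
[19, 9, 22] → sum 50
[9, 22, 19] → sum 50
[22, 19, 5] → sum 46
[19, 5, 9] → sum 33
[5, 9, 10] → sum 24
[9, 10, 25] → sum 44
[10, 25, 7] → sum 42
[25, 7, 23] → sum 55
[7, 23, 1] → sum 31
[23, 1, 1] → sum 25
Smallest of these is 24.

24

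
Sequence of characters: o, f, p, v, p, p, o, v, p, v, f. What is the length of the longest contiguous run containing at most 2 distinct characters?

[o] 1 distinct, len 1
[o, f] 2 distinct, len 2
[f, p] 2 distinct, len 2
[p, v] 2 distinct, len 2
[p, v, p] 2 distinct, len 3
[p, v, p, p] 2 distinct, len 4
[p, p, o] 2 distinct, len 3
[o, v] 2 distinct, len 2
[v, p] 2 distinct, len 2
[v, p, v] 2 distinct, len 3
[v, f] 2 distinct, len 2
Longest length with ≤2 distinct: 4.

4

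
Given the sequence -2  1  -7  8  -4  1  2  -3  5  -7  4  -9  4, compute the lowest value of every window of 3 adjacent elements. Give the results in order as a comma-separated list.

[-2, 1, -7] → min -7
[1, -7, 8] → min -7
[-7, 8, -4] → min -7
[8, -4, 1] → min -4
[-4, 1, 2] → min -4
[1, 2, -3] → min -3
[2, -3, 5] → min -3
[-3, 5, -7] → min -7
[5, -7, 4] → min -7
[-7, 4, -9] → min -9
[4, -9, 4] → min -9

-7, -7, -7, -4, -4, -3, -3, -7, -7, -9, -9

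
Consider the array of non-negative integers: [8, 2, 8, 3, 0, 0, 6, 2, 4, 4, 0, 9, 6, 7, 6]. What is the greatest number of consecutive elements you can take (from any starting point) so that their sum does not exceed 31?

10

Extend to the right; shrink from the left whenever the sum exceeds 31:
→ 8: sum 8, len 1
→ 2: sum 10, len 2
→ 8: sum 18, len 3
→ 3: sum 21, len 4
→ 0: sum 21, len 5
→ 0: sum 21, len 6
→ 6: sum 27, len 7
→ 2: sum 29, len 8
→ 4 (dropped 8): sum 25, len 8
→ 4: sum 29, len 9
→ 0: sum 29, len 10
→ 9 (dropped 2, 8): sum 28, len 9
→ 6 (dropped 3): sum 31, len 9
→ 7 (dropped 0, 0, 6, 2): sum 30, len 6
→ 6 (dropped 4, 4): sum 28, len 5
Longest length seen: 10.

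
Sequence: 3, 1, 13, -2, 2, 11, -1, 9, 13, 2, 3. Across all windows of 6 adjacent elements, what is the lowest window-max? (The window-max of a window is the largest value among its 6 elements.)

13

Each size-6 window and its max:
[3, 1, 13, -2, 2, 11] → max 13
[1, 13, -2, 2, 11, -1] → max 13
[13, -2, 2, 11, -1, 9] → max 13
[-2, 2, 11, -1, 9, 13] → max 13
[2, 11, -1, 9, 13, 2] → max 13
[11, -1, 9, 13, 2, 3] → max 13
Lowest of these is 13.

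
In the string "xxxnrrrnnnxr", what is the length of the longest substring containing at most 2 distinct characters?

Extend right; when distinct count exceeds 2, shrink from the left:
add x: window [x] (1 distinct), len 1
add x: window [x, x] (1 distinct), len 2
add x: window [x, x, x] (1 distinct), len 3
add n: window [x, x, x, n] (2 distinct), len 4
add r: window [n, r] (2 distinct), len 2
add r: window [n, r, r] (2 distinct), len 3
add r: window [n, r, r, r] (2 distinct), len 4
add n: window [n, r, r, r, n] (2 distinct), len 5
add n: window [n, r, r, r, n, n] (2 distinct), len 6
add n: window [n, r, r, r, n, n, n] (2 distinct), len 7
add x: window [n, n, n, x] (2 distinct), len 4
add r: window [x, r] (2 distinct), len 2
Longest length with ≤2 distinct: 7.

7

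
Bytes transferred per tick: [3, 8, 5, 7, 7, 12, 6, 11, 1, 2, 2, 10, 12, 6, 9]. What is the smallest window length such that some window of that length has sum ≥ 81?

12

add 3: running sum 3 < 81
add 8: running sum 11 < 81
add 5: running sum 16 < 81
add 7: running sum 23 < 81
add 7: running sum 30 < 81
add 12: running sum 42 < 81
add 6: running sum 48 < 81
add 11: running sum 59 < 81
add 1: running sum 60 < 81
add 2: running sum 62 < 81
add 2: running sum 64 < 81
add 10: running sum 74 < 81
add 12: shortest ending here [8, 5, 7, 7, 12, 6, 11, 1, 2, 2, 10, 12] sum 83, len 12
add 6: shortest ending here [5, 7, 7, 12, 6, 11, 1, 2, 2, 10, 12, 6] sum 81, len 12
add 9: shortest ending here [7, 7, 12, 6, 11, 1, 2, 2, 10, 12, 6, 9] sum 85, len 12
Shortest qualifying length: 12.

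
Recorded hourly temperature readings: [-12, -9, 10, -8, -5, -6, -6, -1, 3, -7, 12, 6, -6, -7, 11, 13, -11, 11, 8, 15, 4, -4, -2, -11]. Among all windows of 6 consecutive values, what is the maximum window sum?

47

(-12, -9, 10, -8, -5, -6) → sum -30
(-9, 10, -8, -5, -6, -6) → sum -24
(10, -8, -5, -6, -6, -1) → sum -16
(-8, -5, -6, -6, -1, 3) → sum -23
(-5, -6, -6, -1, 3, -7) → sum -22
(-6, -6, -1, 3, -7, 12) → sum -5
(-6, -1, 3, -7, 12, 6) → sum 7
(-1, 3, -7, 12, 6, -6) → sum 7
(3, -7, 12, 6, -6, -7) → sum 1
(-7, 12, 6, -6, -7, 11) → sum 9
(12, 6, -6, -7, 11, 13) → sum 29
(6, -6, -7, 11, 13, -11) → sum 6
(-6, -7, 11, 13, -11, 11) → sum 11
(-7, 11, 13, -11, 11, 8) → sum 25
(11, 13, -11, 11, 8, 15) → sum 47
(13, -11, 11, 8, 15, 4) → sum 40
(-11, 11, 8, 15, 4, -4) → sum 23
(11, 8, 15, 4, -4, -2) → sum 32
(8, 15, 4, -4, -2, -11) → sum 10
Maximum of these is 47.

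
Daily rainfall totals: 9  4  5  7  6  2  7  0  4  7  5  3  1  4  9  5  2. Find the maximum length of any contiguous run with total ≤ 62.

add 9: [9] sum 9, len 1
add 4: [9, 4] sum 13, len 2
add 5: [9, 4, 5] sum 18, len 3
add 7: [9, 4, 5, 7] sum 25, len 4
add 6: [9, 4, 5, 7, 6] sum 31, len 5
add 2: [9, 4, 5, 7, 6, 2] sum 33, len 6
add 7: [9, 4, 5, 7, 6, 2, 7] sum 40, len 7
add 0: [9, 4, 5, 7, 6, 2, 7, 0] sum 40, len 8
add 4: [9, 4, 5, 7, 6, 2, 7, 0, 4] sum 44, len 9
add 7: [9, 4, 5, 7, 6, 2, 7, 0, 4, 7] sum 51, len 10
add 5: [9, 4, 5, 7, 6, 2, 7, 0, 4, 7, 5] sum 56, len 11
add 3: [9, 4, 5, 7, 6, 2, 7, 0, 4, 7, 5, 3] sum 59, len 12
add 1: [9, 4, 5, 7, 6, 2, 7, 0, 4, 7, 5, 3, 1] sum 60, len 13
add 4: [4, 5, 7, 6, 2, 7, 0, 4, 7, 5, 3, 1, 4] sum 55, len 13
add 9: [5, 7, 6, 2, 7, 0, 4, 7, 5, 3, 1, 4, 9] sum 60, len 13
add 5: [7, 6, 2, 7, 0, 4, 7, 5, 3, 1, 4, 9, 5] sum 60, len 13
add 2: [7, 6, 2, 7, 0, 4, 7, 5, 3, 1, 4, 9, 5, 2] sum 62, len 14
Longest length seen: 14.

14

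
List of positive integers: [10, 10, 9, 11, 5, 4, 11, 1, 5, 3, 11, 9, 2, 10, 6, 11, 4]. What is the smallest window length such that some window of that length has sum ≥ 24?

3

Extend right; whenever the sum reaches 24, record the length and shrink from the left:
add 10: running sum 10 < 24
add 10: running sum 20 < 24
end 2: [10, 10, 9] sum 29, len 3
end 3: [10, 9, 11] sum 30, len 3
end 4: [9, 11, 5] sum 25, len 3
end 5: [9, 11, 5, 4] sum 29, len 4
end 6: [11, 5, 4, 11] sum 31, len 4
end 7: [11, 5, 4, 11, 1] sum 32, len 5
end 8: [5, 4, 11, 1, 5] sum 26, len 5
end 9: [4, 11, 1, 5, 3] sum 24, len 5
end 10: [11, 1, 5, 3, 11] sum 31, len 5
end 11: [5, 3, 11, 9] sum 28, len 4
end 12: [3, 11, 9, 2] sum 25, len 4
end 13: [11, 9, 2, 10] sum 32, len 4
end 14: [9, 2, 10, 6] sum 27, len 4
end 15: [10, 6, 11] sum 27, len 3
end 16: [10, 6, 11, 4] sum 31, len 4
Shortest qualifying length: 3.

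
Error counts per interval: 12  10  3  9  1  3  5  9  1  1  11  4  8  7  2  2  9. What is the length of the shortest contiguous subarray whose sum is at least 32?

add 12: running sum 12 < 32
add 10: running sum 22 < 32
add 3: running sum 25 < 32
end 3: [12, 10, 3, 9] sum 34, len 4
end 4: [12, 10, 3, 9, 1] sum 35, len 5
end 5: [12, 10, 3, 9, 1, 3] sum 38, len 6
end 6: [12, 10, 3, 9, 1, 3, 5] sum 43, len 7
end 7: [10, 3, 9, 1, 3, 5, 9] sum 40, len 7
end 8: [10, 3, 9, 1, 3, 5, 9, 1] sum 41, len 8
end 9: [3, 9, 1, 3, 5, 9, 1, 1] sum 32, len 8
end 10: [9, 1, 3, 5, 9, 1, 1, 11] sum 40, len 8
end 11: [3, 5, 9, 1, 1, 11, 4] sum 34, len 7
end 12: [9, 1, 1, 11, 4, 8] sum 34, len 6
end 13: [1, 1, 11, 4, 8, 7] sum 32, len 6
end 14: [11, 4, 8, 7, 2] sum 32, len 5
end 15: [11, 4, 8, 7, 2, 2] sum 34, len 6
end 16: [4, 8, 7, 2, 2, 9] sum 32, len 6
Shortest qualifying length: 4.

4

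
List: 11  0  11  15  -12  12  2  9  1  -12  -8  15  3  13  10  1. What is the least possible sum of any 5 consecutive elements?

-8

Window sums for each of the 12 positions:
(11, 0, 11, 15, -12) → sum 25
(0, 11, 15, -12, 12) → sum 26
(11, 15, -12, 12, 2) → sum 28
(15, -12, 12, 2, 9) → sum 26
(-12, 12, 2, 9, 1) → sum 12
(12, 2, 9, 1, -12) → sum 12
(2, 9, 1, -12, -8) → sum -8
(9, 1, -12, -8, 15) → sum 5
(1, -12, -8, 15, 3) → sum -1
(-12, -8, 15, 3, 13) → sum 11
(-8, 15, 3, 13, 10) → sum 33
(15, 3, 13, 10, 1) → sum 42
Least of these is -8.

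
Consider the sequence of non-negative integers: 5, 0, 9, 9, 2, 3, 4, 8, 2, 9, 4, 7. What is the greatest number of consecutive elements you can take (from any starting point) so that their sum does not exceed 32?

→ 5: sum 5, len 1
→ 0: sum 5, len 2
→ 9: sum 14, len 3
→ 9: sum 23, len 4
→ 2: sum 25, len 5
→ 3: sum 28, len 6
→ 4: sum 32, len 7
→ 8 (dropped 5, 0, 9): sum 26, len 5
→ 2: sum 28, len 6
→ 9 (dropped 9): sum 28, len 6
→ 4: sum 32, len 7
→ 7 (dropped 2, 3, 4): sum 30, len 5
Longest length seen: 7.

7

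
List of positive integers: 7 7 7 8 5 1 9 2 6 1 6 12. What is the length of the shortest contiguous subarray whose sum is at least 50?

9

Extend right; whenever the sum reaches 50, record the length and shrink from the left:
add 7: running sum 7 < 50
add 7: running sum 14 < 50
add 7: running sum 21 < 50
add 8: running sum 29 < 50
add 5: running sum 34 < 50
add 1: running sum 35 < 50
add 9: running sum 44 < 50
add 2: running sum 46 < 50
end 8: [7, 7, 7, 8, 5, 1, 9, 2, 6] sum 52, len 9
end 9: [7, 7, 7, 8, 5, 1, 9, 2, 6, 1] sum 53, len 10
end 10: [7, 7, 8, 5, 1, 9, 2, 6, 1, 6] sum 52, len 10
end 11: [8, 5, 1, 9, 2, 6, 1, 6, 12] sum 50, len 9
Shortest qualifying length: 9.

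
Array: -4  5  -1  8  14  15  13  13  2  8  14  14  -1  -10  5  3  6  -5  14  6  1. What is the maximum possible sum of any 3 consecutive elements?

42

Each size-3 window and its sum:
[-4, 5, -1] → sum 0
[5, -1, 8] → sum 12
[-1, 8, 14] → sum 21
[8, 14, 15] → sum 37
[14, 15, 13] → sum 42
[15, 13, 13] → sum 41
[13, 13, 2] → sum 28
[13, 2, 8] → sum 23
[2, 8, 14] → sum 24
[8, 14, 14] → sum 36
[14, 14, -1] → sum 27
[14, -1, -10] → sum 3
[-1, -10, 5] → sum -6
[-10, 5, 3] → sum -2
[5, 3, 6] → sum 14
[3, 6, -5] → sum 4
[6, -5, 14] → sum 15
[-5, 14, 6] → sum 15
[14, 6, 1] → sum 21
Maximum of these is 42.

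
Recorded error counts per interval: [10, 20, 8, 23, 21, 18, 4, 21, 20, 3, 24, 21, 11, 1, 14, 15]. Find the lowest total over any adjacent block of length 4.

41

Window sums for each of the 13 positions:
10 20 8 23 → sum 61
20 8 23 21 → sum 72
8 23 21 18 → sum 70
23 21 18 4 → sum 66
21 18 4 21 → sum 64
18 4 21 20 → sum 63
4 21 20 3 → sum 48
21 20 3 24 → sum 68
20 3 24 21 → sum 68
3 24 21 11 → sum 59
24 21 11 1 → sum 57
21 11 1 14 → sum 47
11 1 14 15 → sum 41
Lowest of these is 41.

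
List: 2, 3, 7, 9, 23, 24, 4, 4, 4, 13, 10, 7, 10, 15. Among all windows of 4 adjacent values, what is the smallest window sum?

[2, 3, 7, 9] → sum 21
[3, 7, 9, 23] → sum 42
[7, 9, 23, 24] → sum 63
[9, 23, 24, 4] → sum 60
[23, 24, 4, 4] → sum 55
[24, 4, 4, 4] → sum 36
[4, 4, 4, 13] → sum 25
[4, 4, 13, 10] → sum 31
[4, 13, 10, 7] → sum 34
[13, 10, 7, 10] → sum 40
[10, 7, 10, 15] → sum 42
Smallest of these is 21.

21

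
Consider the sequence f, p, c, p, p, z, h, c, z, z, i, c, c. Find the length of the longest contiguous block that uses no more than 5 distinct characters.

add f: window [f] (1 distinct), len 1
add p: window [f, p] (2 distinct), len 2
add c: window [f, p, c] (3 distinct), len 3
add p: window [f, p, c, p] (3 distinct), len 4
add p: window [f, p, c, p, p] (3 distinct), len 5
add z: window [f, p, c, p, p, z] (4 distinct), len 6
add h: window [f, p, c, p, p, z, h] (5 distinct), len 7
add c: window [f, p, c, p, p, z, h, c] (5 distinct), len 8
add z: window [f, p, c, p, p, z, h, c, z] (5 distinct), len 9
add z: window [f, p, c, p, p, z, h, c, z, z] (5 distinct), len 10
add i: window [p, c, p, p, z, h, c, z, z, i] (5 distinct), len 10
add c: window [p, c, p, p, z, h, c, z, z, i, c] (5 distinct), len 11
add c: window [p, c, p, p, z, h, c, z, z, i, c, c] (5 distinct), len 12
Longest length with ≤5 distinct: 12.

12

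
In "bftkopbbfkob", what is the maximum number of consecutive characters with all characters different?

6

[b] len 1
[b, f] len 2
[b, f, t] len 3
[b, f, t, k] len 4
[b, f, t, k, o] len 5
[b, f, t, k, o, p] len 6
[f, t, k, o, p, b] len 6
[b] len 1
[b, f] len 2
[b, f, k] len 3
[b, f, k, o] len 4
[f, k, o, b] len 4
Longest all-distinct length: 6.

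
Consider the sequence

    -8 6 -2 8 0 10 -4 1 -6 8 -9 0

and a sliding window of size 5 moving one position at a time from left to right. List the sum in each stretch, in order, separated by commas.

4, 22, 12, 15, 1, 9, -10, -6

-8 6 -2 8 0 → sum 4
6 -2 8 0 10 → sum 22
-2 8 0 10 -4 → sum 12
8 0 10 -4 1 → sum 15
0 10 -4 1 -6 → sum 1
10 -4 1 -6 8 → sum 9
-4 1 -6 8 -9 → sum -10
1 -6 8 -9 0 → sum -6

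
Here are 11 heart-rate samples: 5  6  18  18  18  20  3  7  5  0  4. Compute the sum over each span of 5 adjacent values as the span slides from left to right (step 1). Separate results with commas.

65, 80, 77, 66, 53, 35, 19

Sliding a size-5 window across the 11 values:
(5, 6, 18, 18, 18) → sum 65
(6, 18, 18, 18, 20) → sum 80
(18, 18, 18, 20, 3) → sum 77
(18, 18, 20, 3, 7) → sum 66
(18, 20, 3, 7, 5) → sum 53
(20, 3, 7, 5, 0) → sum 35
(3, 7, 5, 0, 4) → sum 19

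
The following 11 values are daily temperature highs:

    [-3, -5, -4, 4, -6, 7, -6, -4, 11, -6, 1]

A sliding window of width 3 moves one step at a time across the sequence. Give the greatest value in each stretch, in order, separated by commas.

[-3, -5, -4] → max -3
[-5, -4, 4] → max 4
[-4, 4, -6] → max 4
[4, -6, 7] → max 7
[-6, 7, -6] → max 7
[7, -6, -4] → max 7
[-6, -4, 11] → max 11
[-4, 11, -6] → max 11
[11, -6, 1] → max 11

-3, 4, 4, 7, 7, 7, 11, 11, 11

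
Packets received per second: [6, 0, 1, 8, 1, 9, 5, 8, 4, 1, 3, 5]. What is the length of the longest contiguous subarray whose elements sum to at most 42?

Extend to the right; shrink from the left whenever the sum exceeds 42:
→ 6: sum 6, len 1
→ 0: sum 6, len 2
→ 1: sum 7, len 3
→ 8: sum 15, len 4
→ 1: sum 16, len 5
→ 9: sum 25, len 6
→ 5: sum 30, len 7
→ 8: sum 38, len 8
→ 4: sum 42, len 9
→ 1 (dropped 6): sum 37, len 9
→ 3: sum 40, len 10
→ 5 (dropped 0, 1, 8): sum 36, len 8
Longest length seen: 10.

10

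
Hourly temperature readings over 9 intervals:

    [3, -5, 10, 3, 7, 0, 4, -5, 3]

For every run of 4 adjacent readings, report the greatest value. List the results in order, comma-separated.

10, 10, 10, 7, 7, 4

(3, -5, 10, 3) → max 10
(-5, 10, 3, 7) → max 10
(10, 3, 7, 0) → max 10
(3, 7, 0, 4) → max 7
(7, 0, 4, -5) → max 7
(0, 4, -5, 3) → max 4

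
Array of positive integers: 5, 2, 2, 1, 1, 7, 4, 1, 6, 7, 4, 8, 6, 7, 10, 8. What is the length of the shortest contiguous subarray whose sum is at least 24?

3

add 5: running sum 5 < 24
add 2: running sum 7 < 24
add 2: running sum 9 < 24
add 1: running sum 10 < 24
add 1: running sum 11 < 24
add 7: running sum 18 < 24
add 4: running sum 22 < 24
add 1: running sum 23 < 24
add 6: shortest ending here [2, 2, 1, 1, 7, 4, 1, 6] sum 24, len 8
add 7: shortest ending here [7, 4, 1, 6, 7] sum 25, len 5
add 4: shortest ending here [7, 4, 1, 6, 7, 4] sum 29, len 6
add 8: shortest ending here [6, 7, 4, 8] sum 25, len 4
add 6: shortest ending here [7, 4, 8, 6] sum 25, len 4
add 7: shortest ending here [4, 8, 6, 7] sum 25, len 4
add 10: shortest ending here [8, 6, 7, 10] sum 31, len 4
add 8: shortest ending here [7, 10, 8] sum 25, len 3
Shortest qualifying length: 3.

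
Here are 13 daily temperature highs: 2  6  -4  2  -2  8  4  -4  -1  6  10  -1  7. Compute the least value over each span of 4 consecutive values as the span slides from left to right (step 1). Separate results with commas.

(2, 6, -4, 2) → min -4
(6, -4, 2, -2) → min -4
(-4, 2, -2, 8) → min -4
(2, -2, 8, 4) → min -2
(-2, 8, 4, -4) → min -4
(8, 4, -4, -1) → min -4
(4, -4, -1, 6) → min -4
(-4, -1, 6, 10) → min -4
(-1, 6, 10, -1) → min -1
(6, 10, -1, 7) → min -1

-4, -4, -4, -2, -4, -4, -4, -4, -1, -1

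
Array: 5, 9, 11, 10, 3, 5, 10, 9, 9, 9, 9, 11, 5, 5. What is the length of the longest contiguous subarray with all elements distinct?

[5] len 1
[5, 9] len 2
[5, 9, 11] len 3
[5, 9, 11, 10] len 4
[5, 9, 11, 10, 3] len 5
[9, 11, 10, 3, 5] len 5
[3, 5, 10] len 3
[3, 5, 10, 9] len 4
[9] len 1
[9] len 1
[9] len 1
[9, 11] len 2
[9, 11, 5] len 3
[5] len 1
Longest all-distinct length: 5.

5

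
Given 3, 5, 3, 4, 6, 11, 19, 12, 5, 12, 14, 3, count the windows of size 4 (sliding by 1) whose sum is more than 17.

8

3 5 3 4 → sum 15
5 3 4 6 → sum 18  > 17 ✓
3 4 6 11 → sum 24  > 17 ✓
4 6 11 19 → sum 40  > 17 ✓
6 11 19 12 → sum 48  > 17 ✓
11 19 12 5 → sum 47  > 17 ✓
19 12 5 12 → sum 48  > 17 ✓
12 5 12 14 → sum 43  > 17 ✓
5 12 14 3 → sum 34  > 17 ✓
8 windows satisfy the condition.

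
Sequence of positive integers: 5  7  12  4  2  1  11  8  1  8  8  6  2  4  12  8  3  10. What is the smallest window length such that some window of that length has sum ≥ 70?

11

add 5: running sum 5 < 70
add 7: running sum 12 < 70
add 12: running sum 24 < 70
add 4: running sum 28 < 70
add 2: running sum 30 < 70
add 1: running sum 31 < 70
add 11: running sum 42 < 70
add 8: running sum 50 < 70
add 1: running sum 51 < 70
add 8: running sum 59 < 70
add 8: running sum 67 < 70
add 6: shortest ending here [5, 7, 12, 4, 2, 1, 11, 8, 1, 8, 8, 6] sum 73, len 12
add 2: shortest ending here [7, 12, 4, 2, 1, 11, 8, 1, 8, 8, 6, 2] sum 70, len 12
add 4: shortest ending here [7, 12, 4, 2, 1, 11, 8, 1, 8, 8, 6, 2, 4] sum 74, len 13
add 12: shortest ending here [12, 4, 2, 1, 11, 8, 1, 8, 8, 6, 2, 4, 12] sum 79, len 13
add 8: shortest ending here [2, 1, 11, 8, 1, 8, 8, 6, 2, 4, 12, 8] sum 71, len 12
add 3: shortest ending here [11, 8, 1, 8, 8, 6, 2, 4, 12, 8, 3] sum 71, len 11
add 10: shortest ending here [8, 1, 8, 8, 6, 2, 4, 12, 8, 3, 10] sum 70, len 11
Shortest qualifying length: 11.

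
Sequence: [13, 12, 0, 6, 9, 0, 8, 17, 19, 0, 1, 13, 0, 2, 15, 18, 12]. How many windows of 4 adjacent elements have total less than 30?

13 12 0 6 → sum 31
12 0 6 9 → sum 27  < 30 ✓
0 6 9 0 → sum 15  < 30 ✓
6 9 0 8 → sum 23  < 30 ✓
9 0 8 17 → sum 34
0 8 17 19 → sum 44
8 17 19 0 → sum 44
17 19 0 1 → sum 37
19 0 1 13 → sum 33
0 1 13 0 → sum 14  < 30 ✓
1 13 0 2 → sum 16  < 30 ✓
13 0 2 15 → sum 30
0 2 15 18 → sum 35
2 15 18 12 → sum 47
5 windows satisfy the condition.

5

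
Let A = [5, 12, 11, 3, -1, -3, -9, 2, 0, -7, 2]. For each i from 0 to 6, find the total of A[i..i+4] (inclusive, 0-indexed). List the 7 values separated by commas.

30, 22, 1, -8, -11, -17, -12

[5, 12, 11, 3, -1] → sum 30
[12, 11, 3, -1, -3] → sum 22
[11, 3, -1, -3, -9] → sum 1
[3, -1, -3, -9, 2] → sum -8
[-1, -3, -9, 2, 0] → sum -11
[-3, -9, 2, 0, -7] → sum -17
[-9, 2, 0, -7, 2] → sum -12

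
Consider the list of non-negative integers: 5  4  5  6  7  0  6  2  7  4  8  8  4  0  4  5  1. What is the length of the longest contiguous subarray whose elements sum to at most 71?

16

→ 5: sum 5, len 1
→ 4: sum 9, len 2
→ 5: sum 14, len 3
→ 6: sum 20, len 4
→ 7: sum 27, len 5
→ 0: sum 27, len 6
→ 6: sum 33, len 7
→ 2: sum 35, len 8
→ 7: sum 42, len 9
→ 4: sum 46, len 10
→ 8: sum 54, len 11
→ 8: sum 62, len 12
→ 4: sum 66, len 13
→ 0: sum 66, len 14
→ 4: sum 70, len 15
→ 5 (dropped 5): sum 70, len 15
→ 1: sum 71, len 16
Longest length seen: 16.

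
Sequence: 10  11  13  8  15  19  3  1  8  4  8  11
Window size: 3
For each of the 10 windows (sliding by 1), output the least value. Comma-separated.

10, 8, 8, 8, 3, 1, 1, 1, 4, 4

Sliding a size-3 window across the 12 values:
(10, 11, 13) → min 10
(11, 13, 8) → min 8
(13, 8, 15) → min 8
(8, 15, 19) → min 8
(15, 19, 3) → min 3
(19, 3, 1) → min 1
(3, 1, 8) → min 1
(1, 8, 4) → min 1
(8, 4, 8) → min 4
(4, 8, 11) → min 4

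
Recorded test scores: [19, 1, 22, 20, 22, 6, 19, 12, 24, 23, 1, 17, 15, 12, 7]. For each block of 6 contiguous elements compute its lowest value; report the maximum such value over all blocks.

(19, 1, 22, 20, 22, 6) → min 1
(1, 22, 20, 22, 6, 19) → min 1
(22, 20, 22, 6, 19, 12) → min 6
(20, 22, 6, 19, 12, 24) → min 6
(22, 6, 19, 12, 24, 23) → min 6
(6, 19, 12, 24, 23, 1) → min 1
(19, 12, 24, 23, 1, 17) → min 1
(12, 24, 23, 1, 17, 15) → min 1
(24, 23, 1, 17, 15, 12) → min 1
(23, 1, 17, 15, 12, 7) → min 1
Maximum of these is 6.

6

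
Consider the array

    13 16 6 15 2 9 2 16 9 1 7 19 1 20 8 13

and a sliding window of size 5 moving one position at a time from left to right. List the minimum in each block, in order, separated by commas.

Sliding a size-5 window across the 16 values:
13 16 6 15 2 → min 2
16 6 15 2 9 → min 2
6 15 2 9 2 → min 2
15 2 9 2 16 → min 2
2 9 2 16 9 → min 2
9 2 16 9 1 → min 1
2 16 9 1 7 → min 1
16 9 1 7 19 → min 1
9 1 7 19 1 → min 1
1 7 19 1 20 → min 1
7 19 1 20 8 → min 1
19 1 20 8 13 → min 1

2, 2, 2, 2, 2, 1, 1, 1, 1, 1, 1, 1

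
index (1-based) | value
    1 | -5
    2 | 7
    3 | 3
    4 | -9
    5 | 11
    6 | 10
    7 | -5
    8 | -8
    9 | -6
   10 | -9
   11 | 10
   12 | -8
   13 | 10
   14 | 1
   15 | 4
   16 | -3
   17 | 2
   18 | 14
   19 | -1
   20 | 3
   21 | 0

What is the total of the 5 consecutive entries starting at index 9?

Elements at indices 9..13: -6, -9, 10, -8, 10
sum(-6, -9, 10, -8, 10) = -3

-3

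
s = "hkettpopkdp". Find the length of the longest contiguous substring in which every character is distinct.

4

add h: [h] len 1
add k: [h, k] len 2
add e: [h, k, e] len 3
add t: [h, k, e, t] len 4
add t (repeat t, move left end past it): [t] len 1
add p: [t, p] len 2
add o: [t, p, o] len 3
add p (repeat p, move left end past it): [o, p] len 2
add k: [o, p, k] len 3
add d: [o, p, k, d] len 4
add p (repeat p, move left end past it): [k, d, p] len 3
Longest all-distinct length: 4.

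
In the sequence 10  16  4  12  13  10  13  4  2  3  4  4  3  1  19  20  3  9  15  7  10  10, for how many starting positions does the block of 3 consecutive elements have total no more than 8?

1

[10, 16, 4] → sum 30
[16, 4, 12] → sum 32
[4, 12, 13] → sum 29
[12, 13, 10] → sum 35
[13, 10, 13] → sum 36
[10, 13, 4] → sum 27
[13, 4, 2] → sum 19
[4, 2, 3] → sum 9
[2, 3, 4] → sum 9
[3, 4, 4] → sum 11
[4, 4, 3] → sum 11
[4, 3, 1] → sum 8  ≤ 8 ✓
[3, 1, 19] → sum 23
[1, 19, 20] → sum 40
[19, 20, 3] → sum 42
[20, 3, 9] → sum 32
[3, 9, 15] → sum 27
[9, 15, 7] → sum 31
[15, 7, 10] → sum 32
[7, 10, 10] → sum 27
1 window satisfy the condition.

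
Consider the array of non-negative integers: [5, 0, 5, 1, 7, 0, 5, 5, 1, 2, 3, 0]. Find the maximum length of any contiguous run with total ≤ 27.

9

[5] sum 5 len 1
[5, 0] sum 5 len 2
[5, 0, 5] sum 10 len 3
[5, 0, 5, 1] sum 11 len 4
[5, 0, 5, 1, 7] sum 18 len 5
[5, 0, 5, 1, 7, 0] sum 18 len 6
[5, 0, 5, 1, 7, 0, 5] sum 23 len 7
[0, 5, 1, 7, 0, 5, 5] sum 23 len 7
[0, 5, 1, 7, 0, 5, 5, 1] sum 24 len 8
[0, 5, 1, 7, 0, 5, 5, 1, 2] sum 26 len 9
[1, 7, 0, 5, 5, 1, 2, 3] sum 24 len 8
[1, 7, 0, 5, 5, 1, 2, 3, 0] sum 24 len 9
Longest length seen: 9.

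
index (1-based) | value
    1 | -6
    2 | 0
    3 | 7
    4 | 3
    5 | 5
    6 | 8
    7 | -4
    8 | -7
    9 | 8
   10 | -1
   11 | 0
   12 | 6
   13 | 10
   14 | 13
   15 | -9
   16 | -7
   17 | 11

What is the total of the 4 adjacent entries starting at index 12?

20

Elements at indices 12..15: 6, 10, 13, -9
sum(6, 10, 13, -9) = 20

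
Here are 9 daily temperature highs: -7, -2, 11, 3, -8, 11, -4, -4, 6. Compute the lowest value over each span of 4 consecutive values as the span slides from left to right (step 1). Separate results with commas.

Sliding a size-4 window across the 9 values:
(-7, -2, 11, 3) → min -7
(-2, 11, 3, -8) → min -8
(11, 3, -8, 11) → min -8
(3, -8, 11, -4) → min -8
(-8, 11, -4, -4) → min -8
(11, -4, -4, 6) → min -4

-7, -8, -8, -8, -8, -4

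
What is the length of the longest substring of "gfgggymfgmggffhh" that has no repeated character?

4

add g: [g] len 1
add f: [g, f] len 2
add g (repeat g, move left end past it): [f, g] len 2
add g (repeat g, move left end past it): [g] len 1
add g (repeat g, move left end past it): [g] len 1
add y: [g, y] len 2
add m: [g, y, m] len 3
add f: [g, y, m, f] len 4
add g (repeat g, move left end past it): [y, m, f, g] len 4
add m (repeat m, move left end past it): [f, g, m] len 3
add g (repeat g, move left end past it): [m, g] len 2
add g (repeat g, move left end past it): [g] len 1
add f: [g, f] len 2
add f (repeat f, move left end past it): [f] len 1
add h: [f, h] len 2
add h (repeat h, move left end past it): [h] len 1
Longest all-distinct length: 4.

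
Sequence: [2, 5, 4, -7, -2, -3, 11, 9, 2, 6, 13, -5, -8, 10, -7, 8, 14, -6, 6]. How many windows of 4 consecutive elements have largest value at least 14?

2 5 4 -7 → max 5
5 4 -7 -2 → max 5
4 -7 -2 -3 → max 4
-7 -2 -3 11 → max 11
-2 -3 11 9 → max 11
-3 11 9 2 → max 11
11 9 2 6 → max 11
9 2 6 13 → max 13
2 6 13 -5 → max 13
6 13 -5 -8 → max 13
13 -5 -8 10 → max 13
-5 -8 10 -7 → max 10
-8 10 -7 8 → max 10
10 -7 8 14 → max 14  ≥ 14 ✓
-7 8 14 -6 → max 14  ≥ 14 ✓
8 14 -6 6 → max 14  ≥ 14 ✓
3 windows satisfy the condition.

3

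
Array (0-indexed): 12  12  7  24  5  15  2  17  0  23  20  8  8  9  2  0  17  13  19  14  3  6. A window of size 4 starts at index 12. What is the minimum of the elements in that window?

0

Elements at indices 12..15: 8, 9, 2, 0
min(8, 9, 2, 0) = 0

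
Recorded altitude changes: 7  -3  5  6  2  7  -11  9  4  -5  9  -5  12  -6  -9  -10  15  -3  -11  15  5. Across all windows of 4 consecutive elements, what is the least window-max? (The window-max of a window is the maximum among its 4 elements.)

(7, -3, 5, 6) → max 7
(-3, 5, 6, 2) → max 6
(5, 6, 2, 7) → max 7
(6, 2, 7, -11) → max 7
(2, 7, -11, 9) → max 9
(7, -11, 9, 4) → max 9
(-11, 9, 4, -5) → max 9
(9, 4, -5, 9) → max 9
(4, -5, 9, -5) → max 9
(-5, 9, -5, 12) → max 12
(9, -5, 12, -6) → max 12
(-5, 12, -6, -9) → max 12
(12, -6, -9, -10) → max 12
(-6, -9, -10, 15) → max 15
(-9, -10, 15, -3) → max 15
(-10, 15, -3, -11) → max 15
(15, -3, -11, 15) → max 15
(-3, -11, 15, 5) → max 15
Least of these is 6.

6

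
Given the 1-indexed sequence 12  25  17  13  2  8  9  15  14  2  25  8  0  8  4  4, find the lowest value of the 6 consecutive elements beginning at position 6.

Elements at indices 6..11: 8, 9, 15, 14, 2, 25
min(8, 9, 15, 14, 2, 25) = 2

2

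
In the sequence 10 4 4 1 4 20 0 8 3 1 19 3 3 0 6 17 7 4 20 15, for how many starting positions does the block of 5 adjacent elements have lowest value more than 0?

6

(10, 4, 4, 1, 4) → min 1  > 0 ✓
(4, 4, 1, 4, 20) → min 1  > 0 ✓
(4, 1, 4, 20, 0) → min 0
(1, 4, 20, 0, 8) → min 0
(4, 20, 0, 8, 3) → min 0
(20, 0, 8, 3, 1) → min 0
(0, 8, 3, 1, 19) → min 0
(8, 3, 1, 19, 3) → min 1  > 0 ✓
(3, 1, 19, 3, 3) → min 1  > 0 ✓
(1, 19, 3, 3, 0) → min 0
(19, 3, 3, 0, 6) → min 0
(3, 3, 0, 6, 17) → min 0
(3, 0, 6, 17, 7) → min 0
(0, 6, 17, 7, 4) → min 0
(6, 17, 7, 4, 20) → min 4  > 0 ✓
(17, 7, 4, 20, 15) → min 4  > 0 ✓
6 windows satisfy the condition.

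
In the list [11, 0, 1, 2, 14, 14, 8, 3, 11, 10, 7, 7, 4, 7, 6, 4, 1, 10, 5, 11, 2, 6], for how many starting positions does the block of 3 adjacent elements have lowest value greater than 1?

14

[11, 0, 1] → min 0
[0, 1, 2] → min 0
[1, 2, 14] → min 1
[2, 14, 14] → min 2  > 1 ✓
[14, 14, 8] → min 8  > 1 ✓
[14, 8, 3] → min 3  > 1 ✓
[8, 3, 11] → min 3  > 1 ✓
[3, 11, 10] → min 3  > 1 ✓
[11, 10, 7] → min 7  > 1 ✓
[10, 7, 7] → min 7  > 1 ✓
[7, 7, 4] → min 4  > 1 ✓
[7, 4, 7] → min 4  > 1 ✓
[4, 7, 6] → min 4  > 1 ✓
[7, 6, 4] → min 4  > 1 ✓
[6, 4, 1] → min 1
[4, 1, 10] → min 1
[1, 10, 5] → min 1
[10, 5, 11] → min 5  > 1 ✓
[5, 11, 2] → min 2  > 1 ✓
[11, 2, 6] → min 2  > 1 ✓
14 windows satisfy the condition.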